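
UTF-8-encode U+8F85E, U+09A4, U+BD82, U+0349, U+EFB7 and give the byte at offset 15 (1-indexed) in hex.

0xB7

1-indexed offset 15 is 0-indexed offset 14.
U+8F85E → 4-byte form F2 8F A1 9E at offsets 0–3.
U+09A4 → 3-byte form E0 A6 A4 at offsets 4–6.
U+BD82 → 3-byte form EB B6 82 at offsets 7–9.
U+0349 → 2-byte form CD 89 at offsets 10–11.
U+EFB7 → 3-byte form EE BE B7 at offsets 12–14.
Offset 14 falls in char 5's range; it's byte 3 of EE BE B7 = 0xB7.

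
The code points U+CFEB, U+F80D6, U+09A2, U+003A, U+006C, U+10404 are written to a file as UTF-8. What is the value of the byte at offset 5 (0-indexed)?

0x83

U+CFEB → 3-byte form EC BF AB at offsets 0–2.
U+F80D6 → 4-byte form F3 B8 83 96 at offsets 3–6.
Offset 5 falls in char 2's range; it's byte 3 of F3 B8 83 96 = 0x83.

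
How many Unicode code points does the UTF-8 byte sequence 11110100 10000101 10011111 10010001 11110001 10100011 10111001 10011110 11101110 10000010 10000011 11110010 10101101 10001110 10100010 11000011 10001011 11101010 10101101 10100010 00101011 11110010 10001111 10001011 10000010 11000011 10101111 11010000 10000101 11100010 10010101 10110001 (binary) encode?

11

Byte at offset 0: 0xF4 = 11110100 → 4-byte char (#1). Advance 4.
Byte at offset 4: 0xF1 = 11110001 → 4-byte char (#2). Advance 4.
Byte at offset 8: 0xEE = 11101110 → 3-byte char (#3). Advance 3.
Byte at offset 11: 0xF2 = 11110010 → 4-byte char (#4). Advance 4.
Byte at offset 15: 0xC3 = 11000011 → 2-byte char (#5). Advance 2.
Byte at offset 17: 0xEA = 11101010 → 3-byte char (#6). Advance 3.
Byte at offset 20: 0x2B = 00101011 → 1-byte char (#7). Advance 1.
Byte at offset 21: 0xF2 = 11110010 → 4-byte char (#8). Advance 4.
Byte at offset 25: 0xC3 = 11000011 → 2-byte char (#9). Advance 2.
Byte at offset 27: 0xD0 = 11010000 → 2-byte char (#10). Advance 2.
Byte at offset 29: 0xE2 = 11100010 → 3-byte char (#11). Advance 3.
Reached end at offset 32 after 11 code points.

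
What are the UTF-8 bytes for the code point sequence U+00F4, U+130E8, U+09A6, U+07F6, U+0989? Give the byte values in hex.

C3 B4 F0 93 83 A8 E0 A6 A6 DF B6 E0 A6 89

U+00F4: 2-byte form → C3 B4.
U+130E8: 4-byte form → F0 93 83 A8.
U+09A6: 3-byte form → E0 A6 A6.
U+07F6: 2-byte form → DF B6.
U+0989: 3-byte form → E0 A6 89.
Concatenated (14 bytes): C3 B4 F0 93 83 A8 E0 A6 A6 DF B6 E0 A6 89.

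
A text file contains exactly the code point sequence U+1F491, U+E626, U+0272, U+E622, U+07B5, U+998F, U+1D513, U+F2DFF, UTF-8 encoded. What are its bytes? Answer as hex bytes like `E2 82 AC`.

F0 9F 92 91 EE 98 A6 C9 B2 EE 98 A2 DE B5 E9 A6 8F F0 9D 94 93 F3 B2 B7 BF

U+1F491: 4-byte form → F0 9F 92 91.
U+E626: 3-byte form → EE 98 A6.
U+0272: 2-byte form → C9 B2.
U+E622: 3-byte form → EE 98 A2.
U+07B5: 2-byte form → DE B5.
U+998F: 3-byte form → E9 A6 8F.
U+1D513: 4-byte form → F0 9D 94 93.
U+F2DFF: 4-byte form → F3 B2 B7 BF.
Concatenated (25 bytes): F0 9F 92 91 EE 98 A6 C9 B2 EE 98 A2 DE B5 E9 A6 8F F0 9D 94 93 F3 B2 B7 BF.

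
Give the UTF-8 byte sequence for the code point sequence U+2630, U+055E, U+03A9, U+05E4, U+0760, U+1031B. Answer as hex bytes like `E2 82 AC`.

E2 98 B0 D5 9E CE A9 D7 A4 DD A0 F0 90 8C 9B

U+2630: 3-byte form → E2 98 B0.
U+055E: 2-byte form → D5 9E.
U+03A9: 2-byte form → CE A9.
U+05E4: 2-byte form → D7 A4.
U+0760: 2-byte form → DD A0.
U+1031B: 4-byte form → F0 90 8C 9B.
Concatenated (15 bytes): E2 98 B0 D5 9E CE A9 D7 A4 DD A0 F0 90 8C 9B.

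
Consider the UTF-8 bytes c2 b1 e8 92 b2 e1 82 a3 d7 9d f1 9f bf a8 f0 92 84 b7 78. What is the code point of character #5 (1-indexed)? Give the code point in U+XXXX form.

Offset 0: leading byte 0xC2 = 11000010 → 2-byte char #1 = C2 B1.
Offset 2: leading byte 0xE8 = 11101000 → 3-byte char #2 = E8 92 B2.
Offset 5: leading byte 0xE1 = 11100001 → 3-byte char #3 = E1 82 A3.
Offset 8: leading byte 0xD7 = 11010111 → 2-byte char #4 = D7 9D.
Offset 10: leading byte 0xF1 = 11110001 → 4-byte char #5 = F1 9F BF A8.
Leading byte 0xF1 = 11110001 matches 11110xxx → 4-byte sequence.
Byte 1: 0xF1 = 11110001, payload 001 (3 bits).
Byte 2: 0x9F = 10011111 (10xxxxxx ✓), payload 011111.
Byte 3: 0xBF = 10111111 (10xxxxxx ✓), payload 111111.
Byte 4: 0xA8 = 10101000 (10xxxxxx ✓), payload 101000.
Concatenate: 001011111111111101000 = 0x5FFE8 (21 bits → U+5FFE8).

U+5FFE8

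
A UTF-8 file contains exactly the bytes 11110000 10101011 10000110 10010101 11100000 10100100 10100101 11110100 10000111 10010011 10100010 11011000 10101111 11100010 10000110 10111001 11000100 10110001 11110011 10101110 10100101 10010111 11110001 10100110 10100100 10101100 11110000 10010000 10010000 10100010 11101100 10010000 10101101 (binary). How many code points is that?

10

Byte at offset 0: 0xF0 = 11110000 → 4-byte char (#1). Advance 4.
Byte at offset 4: 0xE0 = 11100000 → 3-byte char (#2). Advance 3.
Byte at offset 7: 0xF4 = 11110100 → 4-byte char (#3). Advance 4.
Byte at offset 11: 0xD8 = 11011000 → 2-byte char (#4). Advance 2.
Byte at offset 13: 0xE2 = 11100010 → 3-byte char (#5). Advance 3.
Byte at offset 16: 0xC4 = 11000100 → 2-byte char (#6). Advance 2.
Byte at offset 18: 0xF3 = 11110011 → 4-byte char (#7). Advance 4.
Byte at offset 22: 0xF1 = 11110001 → 4-byte char (#8). Advance 4.
Byte at offset 26: 0xF0 = 11110000 → 4-byte char (#9). Advance 4.
Byte at offset 30: 0xEC = 11101100 → 3-byte char (#10). Advance 3.
Reached end at offset 33 after 10 code points.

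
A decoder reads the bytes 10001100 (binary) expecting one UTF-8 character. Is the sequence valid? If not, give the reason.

Byte 0x8C = 10001100 has the form 10xxxxxx — a continuation byte — but there is no preceding leading byte.

invalid (continuation byte with no leading byte)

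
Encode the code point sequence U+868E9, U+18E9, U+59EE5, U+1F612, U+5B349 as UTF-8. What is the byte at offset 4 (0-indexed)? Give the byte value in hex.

U+868E9 → 4-byte form F2 86 A3 A9 at offsets 0–3.
U+18E9 → 3-byte form E1 A3 A9 at offsets 4–6.
Offset 4 falls in char 2's range; it's byte 1 of E1 A3 A9 = 0xE1.

0xE1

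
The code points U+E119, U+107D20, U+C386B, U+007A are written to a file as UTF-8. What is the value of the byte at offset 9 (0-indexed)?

U+E119 → 3-byte form EE 84 99 at offsets 0–2.
U+107D20 → 4-byte form F4 87 B4 A0 at offsets 3–6.
U+C386B → 4-byte form F3 83 A1 AB at offsets 7–10.
Offset 9 falls in char 3's range; it's byte 3 of F3 83 A1 AB = 0xA1.

0xA1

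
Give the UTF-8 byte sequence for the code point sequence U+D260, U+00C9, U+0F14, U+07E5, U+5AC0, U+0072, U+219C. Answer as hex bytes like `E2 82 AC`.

ED 89 A0 C3 89 E0 BC 94 DF A5 E5 AB 80 72 E2 86 9C

U+D260: 3-byte form → ED 89 A0.
U+00C9: 2-byte form → C3 89.
U+0F14: 3-byte form → E0 BC 94.
U+07E5: 2-byte form → DF A5.
U+5AC0: 3-byte form → E5 AB 80.
U+0072: 1-byte form → 72.
U+219C: 3-byte form → E2 86 9C.
Concatenated (17 bytes): ED 89 A0 C3 89 E0 BC 94 DF A5 E5 AB 80 72 E2 86 9C.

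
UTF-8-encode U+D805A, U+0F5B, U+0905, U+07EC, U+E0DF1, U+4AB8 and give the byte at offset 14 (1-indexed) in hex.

0xA0

1-indexed offset 14 is 0-indexed offset 13.
U+D805A → 4-byte form F3 98 81 9A at offsets 0–3.
U+0F5B → 3-byte form E0 BD 9B at offsets 4–6.
U+0905 → 3-byte form E0 A4 85 at offsets 7–9.
U+07EC → 2-byte form DF AC at offsets 10–11.
U+E0DF1 → 4-byte form F3 A0 B7 B1 at offsets 12–15.
Offset 13 falls in char 5's range; it's byte 2 of F3 A0 B7 B1 = 0xA0.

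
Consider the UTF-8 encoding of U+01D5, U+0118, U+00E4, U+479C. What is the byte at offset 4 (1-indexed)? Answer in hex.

1-indexed offset 4 is 0-indexed offset 3.
U+01D5 → 2-byte form C7 95 at offsets 0–1.
U+0118 → 2-byte form C4 98 at offsets 2–3.
Offset 3 falls in char 2's range; it's byte 2 of C4 98 = 0x98.

0x98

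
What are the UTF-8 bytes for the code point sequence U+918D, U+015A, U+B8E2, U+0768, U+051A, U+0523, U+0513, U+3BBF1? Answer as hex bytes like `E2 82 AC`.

E9 86 8D C5 9A EB A3 A2 DD A8 D4 9A D4 A3 D4 93 F0 BB AF B1

U+918D: 3-byte form → E9 86 8D.
U+015A: 2-byte form → C5 9A.
U+B8E2: 3-byte form → EB A3 A2.
U+0768: 2-byte form → DD A8.
U+051A: 2-byte form → D4 9A.
U+0523: 2-byte form → D4 A3.
U+0513: 2-byte form → D4 93.
U+3BBF1: 4-byte form → F0 BB AF B1.
Concatenated (20 bytes): E9 86 8D C5 9A EB A3 A2 DD A8 D4 9A D4 A3 D4 93 F0 BB AF B1.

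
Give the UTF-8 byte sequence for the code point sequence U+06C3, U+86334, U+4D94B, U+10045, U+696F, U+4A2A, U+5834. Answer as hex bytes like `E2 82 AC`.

U+06C3: 2-byte form → DB 83.
U+86334: 4-byte form → F2 86 8C B4.
U+4D94B: 4-byte form → F1 8D A5 8B.
U+10045: 4-byte form → F0 90 81 85.
U+696F: 3-byte form → E6 A5 AF.
U+4A2A: 3-byte form → E4 A8 AA.
U+5834: 3-byte form → E5 A0 B4.
Concatenated (23 bytes): DB 83 F2 86 8C B4 F1 8D A5 8B F0 90 81 85 E6 A5 AF E4 A8 AA E5 A0 B4.

DB 83 F2 86 8C B4 F1 8D A5 8B F0 90 81 85 E6 A5 AF E4 A8 AA E5 A0 B4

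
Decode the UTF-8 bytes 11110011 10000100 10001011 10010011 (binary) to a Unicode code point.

U+C42D3

Leading byte 0xF3 = 11110011 matches 11110xxx → 4-byte sequence.
Byte 1: 0xF3 = 11110011, payload 011 (3 bits).
Byte 2: 0x84 = 10000100 (10xxxxxx ✓), payload 000100.
Byte 3: 0x8B = 10001011 (10xxxxxx ✓), payload 001011.
Byte 4: 0x93 = 10010011 (10xxxxxx ✓), payload 010011.
Concatenate: 011000100001011010011 = 0xC42D3 (21 bits → U+C42D3).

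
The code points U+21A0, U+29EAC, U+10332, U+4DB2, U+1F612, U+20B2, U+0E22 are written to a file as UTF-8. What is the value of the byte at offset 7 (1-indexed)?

1-indexed offset 7 is 0-indexed offset 6.
U+21A0 → 3-byte form E2 86 A0 at offsets 0–2.
U+29EAC → 4-byte form F0 A9 BA AC at offsets 3–6.
Offset 6 falls in char 2's range; it's byte 4 of F0 A9 BA AC = 0xAC.

0xAC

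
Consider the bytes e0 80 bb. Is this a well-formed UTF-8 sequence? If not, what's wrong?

Leading byte 0xE0 = 11100000 → 3-byte form.
Continuation bytes all match 10xxxxxx. Payload decodes to 0x3B.
But 0x3B < 0x800, the minimum for a 3-byte sequence — this is an overlong encoding.

invalid (overlong encoding)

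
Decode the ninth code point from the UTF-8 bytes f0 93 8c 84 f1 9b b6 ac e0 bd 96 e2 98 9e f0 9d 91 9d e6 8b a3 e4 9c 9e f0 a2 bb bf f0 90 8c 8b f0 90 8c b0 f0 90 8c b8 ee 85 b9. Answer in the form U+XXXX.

Offset 0: leading byte 0xF0 = 11110000 → 4-byte char #1 = F0 93 8C 84.
Offset 4: leading byte 0xF1 = 11110001 → 4-byte char #2 = F1 9B B6 AC.
Offset 8: leading byte 0xE0 = 11100000 → 3-byte char #3 = E0 BD 96.
Offset 11: leading byte 0xE2 = 11100010 → 3-byte char #4 = E2 98 9E.
Offset 14: leading byte 0xF0 = 11110000 → 4-byte char #5 = F0 9D 91 9D.
Offset 18: leading byte 0xE6 = 11100110 → 3-byte char #6 = E6 8B A3.
Offset 21: leading byte 0xE4 = 11100100 → 3-byte char #7 = E4 9C 9E.
Offset 24: leading byte 0xF0 = 11110000 → 4-byte char #8 = F0 A2 BB BF.
Offset 28: leading byte 0xF0 = 11110000 → 4-byte char #9 = F0 90 8C 8B.
Leading byte 0xF0 = 11110000 matches 11110xxx → 4-byte sequence.
Byte 1: 0xF0 = 11110000, payload 000 (3 bits).
Byte 2: 0x90 = 10010000 (10xxxxxx ✓), payload 010000.
Byte 3: 0x8C = 10001100 (10xxxxxx ✓), payload 001100.
Byte 4: 0x8B = 10001011 (10xxxxxx ✓), payload 001011.
Concatenate: 000010000001100001011 = 0x1030B (21 bits → U+1030B).

U+1030B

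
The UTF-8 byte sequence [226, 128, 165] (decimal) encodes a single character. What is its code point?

Leading byte 0xE2 = 11100010 matches 1110xxxx → 3-byte sequence.
Byte 1: 0xE2 = 11100010, payload 0010 (4 bits).
Byte 2: 0x80 = 10000000 (10xxxxxx ✓), payload 000000.
Byte 3: 0xA5 = 10100101 (10xxxxxx ✓), payload 100101.
Concatenate: 0010000000100101 = 0x2025 (16 bits → U+2025).

U+2025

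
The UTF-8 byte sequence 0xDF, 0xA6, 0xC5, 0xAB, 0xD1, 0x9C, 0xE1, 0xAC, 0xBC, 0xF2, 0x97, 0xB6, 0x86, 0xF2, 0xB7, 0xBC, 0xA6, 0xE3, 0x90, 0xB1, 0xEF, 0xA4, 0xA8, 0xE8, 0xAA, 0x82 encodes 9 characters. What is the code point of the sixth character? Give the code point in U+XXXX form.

U+B7F26

Offset 0: leading byte 0xDF = 11011111 → 2-byte char #1 = DF A6.
Offset 2: leading byte 0xC5 = 11000101 → 2-byte char #2 = C5 AB.
Offset 4: leading byte 0xD1 = 11010001 → 2-byte char #3 = D1 9C.
Offset 6: leading byte 0xE1 = 11100001 → 3-byte char #4 = E1 AC BC.
Offset 9: leading byte 0xF2 = 11110010 → 4-byte char #5 = F2 97 B6 86.
Offset 13: leading byte 0xF2 = 11110010 → 4-byte char #6 = F2 B7 BC A6.
Leading byte 0xF2 = 11110010 matches 11110xxx → 4-byte sequence.
Byte 1: 0xF2 = 11110010, payload 010 (3 bits).
Byte 2: 0xB7 = 10110111 (10xxxxxx ✓), payload 110111.
Byte 3: 0xBC = 10111100 (10xxxxxx ✓), payload 111100.
Byte 4: 0xA6 = 10100110 (10xxxxxx ✓), payload 100110.
Concatenate: 010110111111100100110 = 0xB7F26 (21 bits → U+B7F26).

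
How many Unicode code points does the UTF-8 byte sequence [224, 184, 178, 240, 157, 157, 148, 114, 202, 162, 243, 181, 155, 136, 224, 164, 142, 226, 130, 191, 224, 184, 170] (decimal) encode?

8

Byte at offset 0: 0xE0 = 11100000 → 3-byte char (#1). Advance 3.
Byte at offset 3: 0xF0 = 11110000 → 4-byte char (#2). Advance 4.
Byte at offset 7: 0x72 = 01110010 → 1-byte char (#3). Advance 1.
Byte at offset 8: 0xCA = 11001010 → 2-byte char (#4). Advance 2.
Byte at offset 10: 0xF3 = 11110011 → 4-byte char (#5). Advance 4.
Byte at offset 14: 0xE0 = 11100000 → 3-byte char (#6). Advance 3.
Byte at offset 17: 0xE2 = 11100010 → 3-byte char (#7). Advance 3.
Byte at offset 20: 0xE0 = 11100000 → 3-byte char (#8). Advance 3.
Reached end at offset 23 after 8 code points.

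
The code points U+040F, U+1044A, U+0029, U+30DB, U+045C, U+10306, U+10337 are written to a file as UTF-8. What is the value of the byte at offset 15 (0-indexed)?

0x86

U+040F → 2-byte form D0 8F at offsets 0–1.
U+1044A → 4-byte form F0 90 91 8A at offsets 2–5.
U+0029 → 1-byte form 29 at offsets 6–6.
U+30DB → 3-byte form E3 83 9B at offsets 7–9.
U+045C → 2-byte form D1 9C at offsets 10–11.
U+10306 → 4-byte form F0 90 8C 86 at offsets 12–15.
Offset 15 falls in char 6's range; it's byte 4 of F0 90 8C 86 = 0x86.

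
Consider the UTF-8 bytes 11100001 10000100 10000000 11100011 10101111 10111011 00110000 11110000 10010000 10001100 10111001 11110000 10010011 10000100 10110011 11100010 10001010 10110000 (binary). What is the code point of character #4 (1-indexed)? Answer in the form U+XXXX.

Offset 0: leading byte 0xE1 = 11100001 → 3-byte char #1 = E1 84 80.
Offset 3: leading byte 0xE3 = 11100011 → 3-byte char #2 = E3 AF BB.
Offset 6: leading byte 0x30 = 00110000 → 1-byte char #3 = 30.
Offset 7: leading byte 0xF0 = 11110000 → 4-byte char #4 = F0 90 8C B9.
Leading byte 0xF0 = 11110000 matches 11110xxx → 4-byte sequence.
Byte 1: 0xF0 = 11110000, payload 000 (3 bits).
Byte 2: 0x90 = 10010000 (10xxxxxx ✓), payload 010000.
Byte 3: 0x8C = 10001100 (10xxxxxx ✓), payload 001100.
Byte 4: 0xB9 = 10111001 (10xxxxxx ✓), payload 111001.
Concatenate: 000010000001100111001 = 0x10339 (21 bits → U+10339).

U+10339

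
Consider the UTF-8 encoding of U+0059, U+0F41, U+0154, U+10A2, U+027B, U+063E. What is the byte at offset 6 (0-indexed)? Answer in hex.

U+0059 → 1-byte form 59 at offsets 0–0.
U+0F41 → 3-byte form E0 BD 81 at offsets 1–3.
U+0154 → 2-byte form C5 94 at offsets 4–5.
U+10A2 → 3-byte form E1 82 A2 at offsets 6–8.
Offset 6 falls in char 4's range; it's byte 1 of E1 82 A2 = 0xE1.

0xE1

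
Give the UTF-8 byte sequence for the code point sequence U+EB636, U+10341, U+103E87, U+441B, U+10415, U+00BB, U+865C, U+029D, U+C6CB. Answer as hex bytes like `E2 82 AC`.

F3 AB 98 B6 F0 90 8D 81 F4 83 BA 87 E4 90 9B F0 90 90 95 C2 BB E8 99 9C CA 9D EC 9B 8B

U+EB636: 4-byte form → F3 AB 98 B6.
U+10341: 4-byte form → F0 90 8D 81.
U+103E87: 4-byte form → F4 83 BA 87.
U+441B: 3-byte form → E4 90 9B.
U+10415: 4-byte form → F0 90 90 95.
U+00BB: 2-byte form → C2 BB.
U+865C: 3-byte form → E8 99 9C.
U+029D: 2-byte form → CA 9D.
U+C6CB: 3-byte form → EC 9B 8B.
Concatenated (29 bytes): F3 AB 98 B6 F0 90 8D 81 F4 83 BA 87 E4 90 9B F0 90 90 95 C2 BB E8 99 9C CA 9D EC 9B 8B.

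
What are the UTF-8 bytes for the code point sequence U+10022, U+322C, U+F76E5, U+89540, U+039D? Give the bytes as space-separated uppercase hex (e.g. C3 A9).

U+10022: 4-byte form → F0 90 80 A2.
U+322C: 3-byte form → E3 88 AC.
U+F76E5: 4-byte form → F3 B7 9B A5.
U+89540: 4-byte form → F2 89 95 80.
U+039D: 2-byte form → CE 9D.
Concatenated (17 bytes): F0 90 80 A2 E3 88 AC F3 B7 9B A5 F2 89 95 80 CE 9D.

F0 90 80 A2 E3 88 AC F3 B7 9B A5 F2 89 95 80 CE 9D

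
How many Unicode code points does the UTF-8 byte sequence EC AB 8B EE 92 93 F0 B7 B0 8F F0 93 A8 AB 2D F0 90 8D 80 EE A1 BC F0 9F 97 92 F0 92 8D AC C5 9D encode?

10

Byte at offset 0: 0xEC = 11101100 → 3-byte char (#1). Advance 3.
Byte at offset 3: 0xEE = 11101110 → 3-byte char (#2). Advance 3.
Byte at offset 6: 0xF0 = 11110000 → 4-byte char (#3). Advance 4.
Byte at offset 10: 0xF0 = 11110000 → 4-byte char (#4). Advance 4.
Byte at offset 14: 0x2D = 00101101 → 1-byte char (#5). Advance 1.
Byte at offset 15: 0xF0 = 11110000 → 4-byte char (#6). Advance 4.
Byte at offset 19: 0xEE = 11101110 → 3-byte char (#7). Advance 3.
Byte at offset 22: 0xF0 = 11110000 → 4-byte char (#8). Advance 4.
Byte at offset 26: 0xF0 = 11110000 → 4-byte char (#9). Advance 4.
Byte at offset 30: 0xC5 = 11000101 → 2-byte char (#10). Advance 2.
Reached end at offset 32 after 10 code points.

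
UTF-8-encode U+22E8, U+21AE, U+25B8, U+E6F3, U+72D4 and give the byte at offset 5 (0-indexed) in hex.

0xAE

U+22E8 → 3-byte form E2 8B A8 at offsets 0–2.
U+21AE → 3-byte form E2 86 AE at offsets 3–5.
Offset 5 falls in char 2's range; it's byte 3 of E2 86 AE = 0xAE.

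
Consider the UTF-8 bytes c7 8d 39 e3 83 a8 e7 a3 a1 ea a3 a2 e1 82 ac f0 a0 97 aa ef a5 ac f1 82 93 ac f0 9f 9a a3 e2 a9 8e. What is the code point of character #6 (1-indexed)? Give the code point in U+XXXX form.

U+10AC

Offset 0: leading byte 0xC7 = 11000111 → 2-byte char #1 = C7 8D.
Offset 2: leading byte 0x39 = 00111001 → 1-byte char #2 = 39.
Offset 3: leading byte 0xE3 = 11100011 → 3-byte char #3 = E3 83 A8.
Offset 6: leading byte 0xE7 = 11100111 → 3-byte char #4 = E7 A3 A1.
Offset 9: leading byte 0xEA = 11101010 → 3-byte char #5 = EA A3 A2.
Offset 12: leading byte 0xE1 = 11100001 → 3-byte char #6 = E1 82 AC.
Leading byte 0xE1 = 11100001 matches 1110xxxx → 3-byte sequence.
Byte 1: 0xE1 = 11100001, payload 0001 (4 bits).
Byte 2: 0x82 = 10000010 (10xxxxxx ✓), payload 000010.
Byte 3: 0xAC = 10101100 (10xxxxxx ✓), payload 101100.
Concatenate: 0001000010101100 = 0x10AC (16 bits → U+10AC).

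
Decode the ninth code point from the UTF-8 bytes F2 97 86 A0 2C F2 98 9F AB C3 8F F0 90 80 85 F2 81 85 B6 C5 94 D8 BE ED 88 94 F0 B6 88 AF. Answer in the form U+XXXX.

Offset 0: leading byte 0xF2 = 11110010 → 4-byte char #1 = F2 97 86 A0.
Offset 4: leading byte 0x2C = 00101100 → 1-byte char #2 = 2C.
Offset 5: leading byte 0xF2 = 11110010 → 4-byte char #3 = F2 98 9F AB.
Offset 9: leading byte 0xC3 = 11000011 → 2-byte char #4 = C3 8F.
Offset 11: leading byte 0xF0 = 11110000 → 4-byte char #5 = F0 90 80 85.
Offset 15: leading byte 0xF2 = 11110010 → 4-byte char #6 = F2 81 85 B6.
Offset 19: leading byte 0xC5 = 11000101 → 2-byte char #7 = C5 94.
Offset 21: leading byte 0xD8 = 11011000 → 2-byte char #8 = D8 BE.
Offset 23: leading byte 0xED = 11101101 → 3-byte char #9 = ED 88 94.
Leading byte 0xED = 11101101 matches 1110xxxx → 3-byte sequence.
Byte 1: 0xED = 11101101, payload 1101 (4 bits).
Byte 2: 0x88 = 10001000 (10xxxxxx ✓), payload 001000.
Byte 3: 0x94 = 10010100 (10xxxxxx ✓), payload 010100.
Concatenate: 1101001000010100 = 0xD214 (16 bits → U+D214).

U+D214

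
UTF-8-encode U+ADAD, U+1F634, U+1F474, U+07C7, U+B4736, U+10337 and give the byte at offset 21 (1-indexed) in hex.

0xB7

1-indexed offset 21 is 0-indexed offset 20.
U+ADAD → 3-byte form EA B6 AD at offsets 0–2.
U+1F634 → 4-byte form F0 9F 98 B4 at offsets 3–6.
U+1F474 → 4-byte form F0 9F 91 B4 at offsets 7–10.
U+07C7 → 2-byte form DF 87 at offsets 11–12.
U+B4736 → 4-byte form F2 B4 9C B6 at offsets 13–16.
U+10337 → 4-byte form F0 90 8C B7 at offsets 17–20.
Offset 20 falls in char 6's range; it's byte 4 of F0 90 8C B7 = 0xB7.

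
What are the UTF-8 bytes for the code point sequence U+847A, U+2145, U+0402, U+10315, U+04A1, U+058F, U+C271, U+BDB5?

U+847A: 3-byte form → E8 91 BA.
U+2145: 3-byte form → E2 85 85.
U+0402: 2-byte form → D0 82.
U+10315: 4-byte form → F0 90 8C 95.
U+04A1: 2-byte form → D2 A1.
U+058F: 2-byte form → D6 8F.
U+C271: 3-byte form → EC 89 B1.
U+BDB5: 3-byte form → EB B6 B5.
Concatenated (22 bytes): E8 91 BA E2 85 85 D0 82 F0 90 8C 95 D2 A1 D6 8F EC 89 B1 EB B6 B5.

E8 91 BA E2 85 85 D0 82 F0 90 8C 95 D2 A1 D6 8F EC 89 B1 EB B6 B5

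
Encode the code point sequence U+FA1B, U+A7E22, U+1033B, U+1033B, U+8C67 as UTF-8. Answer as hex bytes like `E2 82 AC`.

EF A8 9B F2 A7 B8 A2 F0 90 8C BB F0 90 8C BB E8 B1 A7

U+FA1B: 3-byte form → EF A8 9B.
U+A7E22: 4-byte form → F2 A7 B8 A2.
U+1033B: 4-byte form → F0 90 8C BB.
U+1033B: 4-byte form → F0 90 8C BB.
U+8C67: 3-byte form → E8 B1 A7.
Concatenated (18 bytes): EF A8 9B F2 A7 B8 A2 F0 90 8C BB F0 90 8C BB E8 B1 A7.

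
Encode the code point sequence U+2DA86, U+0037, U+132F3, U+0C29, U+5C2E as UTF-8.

U+2DA86: 4-byte form → F0 AD AA 86.
U+0037: 1-byte form → 37.
U+132F3: 4-byte form → F0 93 8B B3.
U+0C29: 3-byte form → E0 B0 A9.
U+5C2E: 3-byte form → E5 B0 AE.
Concatenated (15 bytes): F0 AD AA 86 37 F0 93 8B B3 E0 B0 A9 E5 B0 AE.

F0 AD AA 86 37 F0 93 8B B3 E0 B0 A9 E5 B0 AE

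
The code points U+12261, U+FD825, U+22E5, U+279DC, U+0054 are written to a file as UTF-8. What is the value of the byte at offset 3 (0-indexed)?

U+12261 → 4-byte form F0 92 89 A1 at offsets 0–3.
Offset 3 falls in char 1's range; it's byte 4 of F0 92 89 A1 = 0xA1.

0xA1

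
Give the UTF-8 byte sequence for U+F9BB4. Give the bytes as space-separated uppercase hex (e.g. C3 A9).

U+F9BB4 = 0xF9BB4 = 1022900 decimal. In range U+10000–U+10FFFF → 4-byte form: 11110xxx 10xxxxxx 10xxxxxx 10xxxxxx.
Binary (21 bits): 011111001101110110100.
Split 3+6+6+6: 011 | 111001 | 101110 | 110100.
Byte 1: 11110011 = 0xF3.
Byte 2: 10111001 = 0xB9.
Byte 3: 10101110 = 0xAE.
Byte 4: 10110100 = 0xB4.

F3 B9 AE B4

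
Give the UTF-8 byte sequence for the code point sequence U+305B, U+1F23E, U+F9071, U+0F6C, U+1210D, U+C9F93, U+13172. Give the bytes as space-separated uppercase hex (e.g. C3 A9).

E3 81 9B F0 9F 88 BE F3 B9 81 B1 E0 BD AC F0 92 84 8D F3 89 BE 93 F0 93 85 B2

U+305B: 3-byte form → E3 81 9B.
U+1F23E: 4-byte form → F0 9F 88 BE.
U+F9071: 4-byte form → F3 B9 81 B1.
U+0F6C: 3-byte form → E0 BD AC.
U+1210D: 4-byte form → F0 92 84 8D.
U+C9F93: 4-byte form → F3 89 BE 93.
U+13172: 4-byte form → F0 93 85 B2.
Concatenated (26 bytes): E3 81 9B F0 9F 88 BE F3 B9 81 B1 E0 BD AC F0 92 84 8D F3 89 BE 93 F0 93 85 B2.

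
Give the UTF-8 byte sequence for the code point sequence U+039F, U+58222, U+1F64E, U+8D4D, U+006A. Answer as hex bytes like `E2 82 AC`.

U+039F: 2-byte form → CE 9F.
U+58222: 4-byte form → F1 98 88 A2.
U+1F64E: 4-byte form → F0 9F 99 8E.
U+8D4D: 3-byte form → E8 B5 8D.
U+006A: 1-byte form → 6A.
Concatenated (14 bytes): CE 9F F1 98 88 A2 F0 9F 99 8E E8 B5 8D 6A.

CE 9F F1 98 88 A2 F0 9F 99 8E E8 B5 8D 6A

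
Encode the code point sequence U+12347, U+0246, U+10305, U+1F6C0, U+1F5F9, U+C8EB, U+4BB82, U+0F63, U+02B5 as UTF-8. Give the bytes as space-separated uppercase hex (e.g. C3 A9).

U+12347: 4-byte form → F0 92 8D 87.
U+0246: 2-byte form → C9 86.
U+10305: 4-byte form → F0 90 8C 85.
U+1F6C0: 4-byte form → F0 9F 9B 80.
U+1F5F9: 4-byte form → F0 9F 97 B9.
U+C8EB: 3-byte form → EC A3 AB.
U+4BB82: 4-byte form → F1 8B AE 82.
U+0F63: 3-byte form → E0 BD A3.
U+02B5: 2-byte form → CA B5.
Concatenated (30 bytes): F0 92 8D 87 C9 86 F0 90 8C 85 F0 9F 9B 80 F0 9F 97 B9 EC A3 AB F1 8B AE 82 E0 BD A3 CA B5.

F0 92 8D 87 C9 86 F0 90 8C 85 F0 9F 9B 80 F0 9F 97 B9 EC A3 AB F1 8B AE 82 E0 BD A3 CA B5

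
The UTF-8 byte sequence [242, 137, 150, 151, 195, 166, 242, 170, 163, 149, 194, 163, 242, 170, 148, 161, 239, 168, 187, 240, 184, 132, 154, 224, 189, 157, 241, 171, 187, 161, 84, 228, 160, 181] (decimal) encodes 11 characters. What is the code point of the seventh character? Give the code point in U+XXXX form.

Offset 0: leading byte 0xF2 = 11110010 → 4-byte char #1 = F2 89 96 97.
Offset 4: leading byte 0xC3 = 11000011 → 2-byte char #2 = C3 A6.
Offset 6: leading byte 0xF2 = 11110010 → 4-byte char #3 = F2 AA A3 95.
Offset 10: leading byte 0xC2 = 11000010 → 2-byte char #4 = C2 A3.
Offset 12: leading byte 0xF2 = 11110010 → 4-byte char #5 = F2 AA 94 A1.
Offset 16: leading byte 0xEF = 11101111 → 3-byte char #6 = EF A8 BB.
Offset 19: leading byte 0xF0 = 11110000 → 4-byte char #7 = F0 B8 84 9A.
Leading byte 0xF0 = 11110000 matches 11110xxx → 4-byte sequence.
Byte 1: 0xF0 = 11110000, payload 000 (3 bits).
Byte 2: 0xB8 = 10111000 (10xxxxxx ✓), payload 111000.
Byte 3: 0x84 = 10000100 (10xxxxxx ✓), payload 000100.
Byte 4: 0x9A = 10011010 (10xxxxxx ✓), payload 011010.
Concatenate: 000111000000100011010 = 0x3811A (21 bits → U+3811A).

U+3811A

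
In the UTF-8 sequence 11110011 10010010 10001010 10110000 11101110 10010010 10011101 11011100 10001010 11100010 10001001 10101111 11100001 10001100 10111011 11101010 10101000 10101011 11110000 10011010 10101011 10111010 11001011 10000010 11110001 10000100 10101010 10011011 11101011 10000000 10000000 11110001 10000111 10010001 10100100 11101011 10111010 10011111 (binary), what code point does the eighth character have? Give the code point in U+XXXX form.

U+02C2

Offset 0: leading byte 0xF3 = 11110011 → 4-byte char #1 = F3 92 8A B0.
Offset 4: leading byte 0xEE = 11101110 → 3-byte char #2 = EE 92 9D.
Offset 7: leading byte 0xDC = 11011100 → 2-byte char #3 = DC 8A.
Offset 9: leading byte 0xE2 = 11100010 → 3-byte char #4 = E2 89 AF.
Offset 12: leading byte 0xE1 = 11100001 → 3-byte char #5 = E1 8C BB.
Offset 15: leading byte 0xEA = 11101010 → 3-byte char #6 = EA A8 AB.
Offset 18: leading byte 0xF0 = 11110000 → 4-byte char #7 = F0 9A AB BA.
Offset 22: leading byte 0xCB = 11001011 → 2-byte char #8 = CB 82.
Leading byte 0xCB = 11001011 matches 110xxxxx → 2-byte sequence.
Byte 1: 0xCB = 11001011, payload 01011 (5 bits).
Byte 2: 0x82 = 10000010 (10xxxxxx ✓), payload 000010.
Concatenate: 01011000010 = 0x2C2 (11 bits → U+02C2).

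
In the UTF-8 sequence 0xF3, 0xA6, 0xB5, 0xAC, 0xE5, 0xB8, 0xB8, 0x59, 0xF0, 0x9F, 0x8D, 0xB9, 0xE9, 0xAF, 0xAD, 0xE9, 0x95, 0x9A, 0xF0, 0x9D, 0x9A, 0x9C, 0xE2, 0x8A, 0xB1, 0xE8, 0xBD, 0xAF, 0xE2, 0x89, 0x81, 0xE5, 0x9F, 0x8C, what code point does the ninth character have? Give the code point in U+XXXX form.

Offset 0: leading byte 0xF3 = 11110011 → 4-byte char #1 = F3 A6 B5 AC.
Offset 4: leading byte 0xE5 = 11100101 → 3-byte char #2 = E5 B8 B8.
Offset 7: leading byte 0x59 = 01011001 → 1-byte char #3 = 59.
Offset 8: leading byte 0xF0 = 11110000 → 4-byte char #4 = F0 9F 8D B9.
Offset 12: leading byte 0xE9 = 11101001 → 3-byte char #5 = E9 AF AD.
Offset 15: leading byte 0xE9 = 11101001 → 3-byte char #6 = E9 95 9A.
Offset 18: leading byte 0xF0 = 11110000 → 4-byte char #7 = F0 9D 9A 9C.
Offset 22: leading byte 0xE2 = 11100010 → 3-byte char #8 = E2 8A B1.
Offset 25: leading byte 0xE8 = 11101000 → 3-byte char #9 = E8 BD AF.
Leading byte 0xE8 = 11101000 matches 1110xxxx → 3-byte sequence.
Byte 1: 0xE8 = 11101000, payload 1000 (4 bits).
Byte 2: 0xBD = 10111101 (10xxxxxx ✓), payload 111101.
Byte 3: 0xAF = 10101111 (10xxxxxx ✓), payload 101111.
Concatenate: 1000111101101111 = 0x8F6F (16 bits → U+8F6F).

U+8F6F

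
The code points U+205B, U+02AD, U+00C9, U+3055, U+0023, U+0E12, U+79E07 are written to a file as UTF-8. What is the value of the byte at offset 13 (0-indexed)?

0x92

U+205B → 3-byte form E2 81 9B at offsets 0–2.
U+02AD → 2-byte form CA AD at offsets 3–4.
U+00C9 → 2-byte form C3 89 at offsets 5–6.
U+3055 → 3-byte form E3 81 95 at offsets 7–9.
U+0023 → 1-byte form 23 at offsets 10–10.
U+0E12 → 3-byte form E0 B8 92 at offsets 11–13.
Offset 13 falls in char 6's range; it's byte 3 of E0 B8 92 = 0x92.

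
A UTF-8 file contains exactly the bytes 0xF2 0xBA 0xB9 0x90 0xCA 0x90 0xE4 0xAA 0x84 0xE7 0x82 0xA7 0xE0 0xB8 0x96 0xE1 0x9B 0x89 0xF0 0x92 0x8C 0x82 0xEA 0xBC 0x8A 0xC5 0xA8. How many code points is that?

9

Byte at offset 0: 0xF2 = 11110010 → 4-byte char (#1). Advance 4.
Byte at offset 4: 0xCA = 11001010 → 2-byte char (#2). Advance 2.
Byte at offset 6: 0xE4 = 11100100 → 3-byte char (#3). Advance 3.
Byte at offset 9: 0xE7 = 11100111 → 3-byte char (#4). Advance 3.
Byte at offset 12: 0xE0 = 11100000 → 3-byte char (#5). Advance 3.
Byte at offset 15: 0xE1 = 11100001 → 3-byte char (#6). Advance 3.
Byte at offset 18: 0xF0 = 11110000 → 4-byte char (#7). Advance 4.
Byte at offset 22: 0xEA = 11101010 → 3-byte char (#8). Advance 3.
Byte at offset 25: 0xC5 = 11000101 → 2-byte char (#9). Advance 2.
Reached end at offset 27 after 9 code points.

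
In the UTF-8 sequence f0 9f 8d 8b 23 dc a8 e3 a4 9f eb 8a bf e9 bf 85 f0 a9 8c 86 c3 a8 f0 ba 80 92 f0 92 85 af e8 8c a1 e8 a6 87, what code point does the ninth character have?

Offset 0: leading byte 0xF0 = 11110000 → 4-byte char #1 = F0 9F 8D 8B.
Offset 4: leading byte 0x23 = 00100011 → 1-byte char #2 = 23.
Offset 5: leading byte 0xDC = 11011100 → 2-byte char #3 = DC A8.
Offset 7: leading byte 0xE3 = 11100011 → 3-byte char #4 = E3 A4 9F.
Offset 10: leading byte 0xEB = 11101011 → 3-byte char #5 = EB 8A BF.
Offset 13: leading byte 0xE9 = 11101001 → 3-byte char #6 = E9 BF 85.
Offset 16: leading byte 0xF0 = 11110000 → 4-byte char #7 = F0 A9 8C 86.
Offset 20: leading byte 0xC3 = 11000011 → 2-byte char #8 = C3 A8.
Offset 22: leading byte 0xF0 = 11110000 → 4-byte char #9 = F0 BA 80 92.
Leading byte 0xF0 = 11110000 matches 11110xxx → 4-byte sequence.
Byte 1: 0xF0 = 11110000, payload 000 (3 bits).
Byte 2: 0xBA = 10111010 (10xxxxxx ✓), payload 111010.
Byte 3: 0x80 = 10000000 (10xxxxxx ✓), payload 000000.
Byte 4: 0x92 = 10010010 (10xxxxxx ✓), payload 010010.
Concatenate: 000111010000000010010 = 0x3A012 (21 bits → U+3A012).

U+3A012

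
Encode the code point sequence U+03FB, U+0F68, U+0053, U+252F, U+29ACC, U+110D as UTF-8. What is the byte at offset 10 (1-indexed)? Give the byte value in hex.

1-indexed offset 10 is 0-indexed offset 9.
U+03FB → 2-byte form CF BB at offsets 0–1.
U+0F68 → 3-byte form E0 BD A8 at offsets 2–4.
U+0053 → 1-byte form 53 at offsets 5–5.
U+252F → 3-byte form E2 94 AF at offsets 6–8.
U+29ACC → 4-byte form F0 A9 AB 8C at offsets 9–12.
Offset 9 falls in char 5's range; it's byte 1 of F0 A9 AB 8C = 0xF0.

0xF0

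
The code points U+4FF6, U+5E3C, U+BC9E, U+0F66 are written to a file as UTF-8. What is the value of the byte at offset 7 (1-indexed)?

1-indexed offset 7 is 0-indexed offset 6.
U+4FF6 → 3-byte form E4 BF B6 at offsets 0–2.
U+5E3C → 3-byte form E5 B8 BC at offsets 3–5.
U+BC9E → 3-byte form EB B2 9E at offsets 6–8.
Offset 6 falls in char 3's range; it's byte 1 of EB B2 9E = 0xEB.

0xEB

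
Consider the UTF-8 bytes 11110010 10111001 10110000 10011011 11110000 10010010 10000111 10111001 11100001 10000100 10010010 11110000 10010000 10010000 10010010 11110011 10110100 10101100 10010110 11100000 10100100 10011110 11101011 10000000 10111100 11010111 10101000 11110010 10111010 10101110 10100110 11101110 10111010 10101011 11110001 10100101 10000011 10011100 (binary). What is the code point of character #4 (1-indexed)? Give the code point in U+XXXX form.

U+10412

Offset 0: leading byte 0xF2 = 11110010 → 4-byte char #1 = F2 B9 B0 9B.
Offset 4: leading byte 0xF0 = 11110000 → 4-byte char #2 = F0 92 87 B9.
Offset 8: leading byte 0xE1 = 11100001 → 3-byte char #3 = E1 84 92.
Offset 11: leading byte 0xF0 = 11110000 → 4-byte char #4 = F0 90 90 92.
Leading byte 0xF0 = 11110000 matches 11110xxx → 4-byte sequence.
Byte 1: 0xF0 = 11110000, payload 000 (3 bits).
Byte 2: 0x90 = 10010000 (10xxxxxx ✓), payload 010000.
Byte 3: 0x90 = 10010000 (10xxxxxx ✓), payload 010000.
Byte 4: 0x92 = 10010010 (10xxxxxx ✓), payload 010010.
Concatenate: 000010000010000010010 = 0x10412 (21 bits → U+10412).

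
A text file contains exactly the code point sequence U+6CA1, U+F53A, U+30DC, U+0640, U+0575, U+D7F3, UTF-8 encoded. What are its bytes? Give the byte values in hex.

U+6CA1: 3-byte form → E6 B2 A1.
U+F53A: 3-byte form → EF 94 BA.
U+30DC: 3-byte form → E3 83 9C.
U+0640: 2-byte form → D9 80.
U+0575: 2-byte form → D5 B5.
U+D7F3: 3-byte form → ED 9F B3.
Concatenated (16 bytes): E6 B2 A1 EF 94 BA E3 83 9C D9 80 D5 B5 ED 9F B3.

E6 B2 A1 EF 94 BA E3 83 9C D9 80 D5 B5 ED 9F B3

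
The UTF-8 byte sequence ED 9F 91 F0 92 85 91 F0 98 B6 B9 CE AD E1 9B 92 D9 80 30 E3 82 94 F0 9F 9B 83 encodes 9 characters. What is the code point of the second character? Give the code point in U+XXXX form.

Offset 0: leading byte 0xED = 11101101 → 3-byte char #1 = ED 9F 91.
Offset 3: leading byte 0xF0 = 11110000 → 4-byte char #2 = F0 92 85 91.
Leading byte 0xF0 = 11110000 matches 11110xxx → 4-byte sequence.
Byte 1: 0xF0 = 11110000, payload 000 (3 bits).
Byte 2: 0x92 = 10010010 (10xxxxxx ✓), payload 010010.
Byte 3: 0x85 = 10000101 (10xxxxxx ✓), payload 000101.
Byte 4: 0x91 = 10010001 (10xxxxxx ✓), payload 010001.
Concatenate: 000010010000101010001 = 0x12151 (21 bits → U+12151).

U+12151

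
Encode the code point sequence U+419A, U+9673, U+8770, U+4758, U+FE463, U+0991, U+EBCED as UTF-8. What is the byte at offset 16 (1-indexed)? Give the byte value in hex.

0xA3

1-indexed offset 16 is 0-indexed offset 15.
U+419A → 3-byte form E4 86 9A at offsets 0–2.
U+9673 → 3-byte form E9 99 B3 at offsets 3–5.
U+8770 → 3-byte form E8 9D B0 at offsets 6–8.
U+4758 → 3-byte form E4 9D 98 at offsets 9–11.
U+FE463 → 4-byte form F3 BE 91 A3 at offsets 12–15.
Offset 15 falls in char 5's range; it's byte 4 of F3 BE 91 A3 = 0xA3.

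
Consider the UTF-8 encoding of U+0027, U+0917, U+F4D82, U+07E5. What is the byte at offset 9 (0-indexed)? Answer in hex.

U+0027 → 1-byte form 27 at offsets 0–0.
U+0917 → 3-byte form E0 A4 97 at offsets 1–3.
U+F4D82 → 4-byte form F3 B4 B6 82 at offsets 4–7.
U+07E5 → 2-byte form DF A5 at offsets 8–9.
Offset 9 falls in char 4's range; it's byte 2 of DF A5 = 0xA5.

0xA5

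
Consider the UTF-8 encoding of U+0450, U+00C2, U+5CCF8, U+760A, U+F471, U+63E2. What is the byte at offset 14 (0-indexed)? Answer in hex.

0xE6

U+0450 → 2-byte form D1 90 at offsets 0–1.
U+00C2 → 2-byte form C3 82 at offsets 2–3.
U+5CCF8 → 4-byte form F1 9C B3 B8 at offsets 4–7.
U+760A → 3-byte form E7 98 8A at offsets 8–10.
U+F471 → 3-byte form EF 91 B1 at offsets 11–13.
U+63E2 → 3-byte form E6 8F A2 at offsets 14–16.
Offset 14 falls in char 6's range; it's byte 1 of E6 8F A2 = 0xE6.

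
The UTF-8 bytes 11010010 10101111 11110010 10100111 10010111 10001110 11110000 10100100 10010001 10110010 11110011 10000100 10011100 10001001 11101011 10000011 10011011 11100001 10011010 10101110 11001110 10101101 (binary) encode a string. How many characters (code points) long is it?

7

Byte at offset 0: 0xD2 = 11010010 → 2-byte char (#1). Advance 2.
Byte at offset 2: 0xF2 = 11110010 → 4-byte char (#2). Advance 4.
Byte at offset 6: 0xF0 = 11110000 → 4-byte char (#3). Advance 4.
Byte at offset 10: 0xF3 = 11110011 → 4-byte char (#4). Advance 4.
Byte at offset 14: 0xEB = 11101011 → 3-byte char (#5). Advance 3.
Byte at offset 17: 0xE1 = 11100001 → 3-byte char (#6). Advance 3.
Byte at offset 20: 0xCE = 11001110 → 2-byte char (#7). Advance 2.
Reached end at offset 22 after 7 code points.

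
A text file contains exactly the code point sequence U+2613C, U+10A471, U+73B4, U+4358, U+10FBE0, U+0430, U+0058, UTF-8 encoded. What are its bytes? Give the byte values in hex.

F0 A6 84 BC F4 8A 91 B1 E7 8E B4 E4 8D 98 F4 8F AF A0 D0 B0 58

U+2613C: 4-byte form → F0 A6 84 BC.
U+10A471: 4-byte form → F4 8A 91 B1.
U+73B4: 3-byte form → E7 8E B4.
U+4358: 3-byte form → E4 8D 98.
U+10FBE0: 4-byte form → F4 8F AF A0.
U+0430: 2-byte form → D0 B0.
U+0058: 1-byte form → 58.
Concatenated (21 bytes): F0 A6 84 BC F4 8A 91 B1 E7 8E B4 E4 8D 98 F4 8F AF A0 D0 B0 58.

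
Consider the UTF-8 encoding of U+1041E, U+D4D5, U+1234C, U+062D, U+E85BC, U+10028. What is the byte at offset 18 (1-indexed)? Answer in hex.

1-indexed offset 18 is 0-indexed offset 17.
U+1041E → 4-byte form F0 90 90 9E at offsets 0–3.
U+D4D5 → 3-byte form ED 93 95 at offsets 4–6.
U+1234C → 4-byte form F0 92 8D 8C at offsets 7–10.
U+062D → 2-byte form D8 AD at offsets 11–12.
U+E85BC → 4-byte form F3 A8 96 BC at offsets 13–16.
U+10028 → 4-byte form F0 90 80 A8 at offsets 17–20.
Offset 17 falls in char 6's range; it's byte 1 of F0 90 80 A8 = 0xF0.

0xF0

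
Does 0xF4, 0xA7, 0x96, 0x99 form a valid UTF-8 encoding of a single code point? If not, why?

Leading byte 0xF4 = 11110100 → 4-byte form.
Payload = 0x127599, which exceeds U+10FFFF, the maximum Unicode code point. (Leading bytes F5–FF, or F4 followed by ≥ 0x90, are invalid.)

invalid (encodes a value above U+10FFFF)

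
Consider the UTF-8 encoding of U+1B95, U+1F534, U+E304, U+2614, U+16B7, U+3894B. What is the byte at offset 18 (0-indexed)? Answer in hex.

0xA5

U+1B95 → 3-byte form E1 AE 95 at offsets 0–2.
U+1F534 → 4-byte form F0 9F 94 B4 at offsets 3–6.
U+E304 → 3-byte form EE 8C 84 at offsets 7–9.
U+2614 → 3-byte form E2 98 94 at offsets 10–12.
U+16B7 → 3-byte form E1 9A B7 at offsets 13–15.
U+3894B → 4-byte form F0 B8 A5 8B at offsets 16–19.
Offset 18 falls in char 6's range; it's byte 3 of F0 B8 A5 8B = 0xA5.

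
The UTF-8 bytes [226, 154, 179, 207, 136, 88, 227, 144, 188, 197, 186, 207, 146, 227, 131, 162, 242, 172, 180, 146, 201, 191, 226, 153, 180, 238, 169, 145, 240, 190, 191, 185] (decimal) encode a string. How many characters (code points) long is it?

12

Byte at offset 0: 0xE2 = 11100010 → 3-byte char (#1). Advance 3.
Byte at offset 3: 0xCF = 11001111 → 2-byte char (#2). Advance 2.
Byte at offset 5: 0x58 = 01011000 → 1-byte char (#3). Advance 1.
Byte at offset 6: 0xE3 = 11100011 → 3-byte char (#4). Advance 3.
Byte at offset 9: 0xC5 = 11000101 → 2-byte char (#5). Advance 2.
Byte at offset 11: 0xCF = 11001111 → 2-byte char (#6). Advance 2.
Byte at offset 13: 0xE3 = 11100011 → 3-byte char (#7). Advance 3.
Byte at offset 16: 0xF2 = 11110010 → 4-byte char (#8). Advance 4.
Byte at offset 20: 0xC9 = 11001001 → 2-byte char (#9). Advance 2.
Byte at offset 22: 0xE2 = 11100010 → 3-byte char (#10). Advance 3.
Byte at offset 25: 0xEE = 11101110 → 3-byte char (#11). Advance 3.
Byte at offset 28: 0xF0 = 11110000 → 4-byte char (#12). Advance 4.
Reached end at offset 32 after 12 code points.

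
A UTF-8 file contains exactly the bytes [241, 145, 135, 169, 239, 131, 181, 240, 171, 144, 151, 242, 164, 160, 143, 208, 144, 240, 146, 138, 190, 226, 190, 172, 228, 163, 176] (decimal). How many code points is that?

8

Byte at offset 0: 0xF1 = 11110001 → 4-byte char (#1). Advance 4.
Byte at offset 4: 0xEF = 11101111 → 3-byte char (#2). Advance 3.
Byte at offset 7: 0xF0 = 11110000 → 4-byte char (#3). Advance 4.
Byte at offset 11: 0xF2 = 11110010 → 4-byte char (#4). Advance 4.
Byte at offset 15: 0xD0 = 11010000 → 2-byte char (#5). Advance 2.
Byte at offset 17: 0xF0 = 11110000 → 4-byte char (#6). Advance 4.
Byte at offset 21: 0xE2 = 11100010 → 3-byte char (#7). Advance 3.
Byte at offset 24: 0xE4 = 11100100 → 3-byte char (#8). Advance 3.
Reached end at offset 27 after 8 code points.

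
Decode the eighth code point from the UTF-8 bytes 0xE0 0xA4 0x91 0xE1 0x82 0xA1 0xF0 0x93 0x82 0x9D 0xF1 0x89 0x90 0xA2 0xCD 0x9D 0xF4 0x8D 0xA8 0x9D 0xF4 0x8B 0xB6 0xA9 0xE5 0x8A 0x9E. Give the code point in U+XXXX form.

U+529E

Offset 0: leading byte 0xE0 = 11100000 → 3-byte char #1 = E0 A4 91.
Offset 3: leading byte 0xE1 = 11100001 → 3-byte char #2 = E1 82 A1.
Offset 6: leading byte 0xF0 = 11110000 → 4-byte char #3 = F0 93 82 9D.
Offset 10: leading byte 0xF1 = 11110001 → 4-byte char #4 = F1 89 90 A2.
Offset 14: leading byte 0xCD = 11001101 → 2-byte char #5 = CD 9D.
Offset 16: leading byte 0xF4 = 11110100 → 4-byte char #6 = F4 8D A8 9D.
Offset 20: leading byte 0xF4 = 11110100 → 4-byte char #7 = F4 8B B6 A9.
Offset 24: leading byte 0xE5 = 11100101 → 3-byte char #8 = E5 8A 9E.
Leading byte 0xE5 = 11100101 matches 1110xxxx → 3-byte sequence.
Byte 1: 0xE5 = 11100101, payload 0101 (4 bits).
Byte 2: 0x8A = 10001010 (10xxxxxx ✓), payload 001010.
Byte 3: 0x9E = 10011110 (10xxxxxx ✓), payload 011110.
Concatenate: 0101001010011110 = 0x529E (16 bits → U+529E).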